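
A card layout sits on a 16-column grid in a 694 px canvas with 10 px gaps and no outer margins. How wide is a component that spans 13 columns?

562 px

16 columns + 15 gaps: 16c + 15·10 = 694.
16c = 694 − 150 = 544, so c = 34 px.
13-column span = 13·34 + 12·10 = 562 px.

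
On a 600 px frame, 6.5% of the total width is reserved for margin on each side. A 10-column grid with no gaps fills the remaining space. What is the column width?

52.2 px

Margins: 6.5% × 600 = 39 px each, so content = 600 − 78 = 522 px.
10c = 522 → c = 52.2 px.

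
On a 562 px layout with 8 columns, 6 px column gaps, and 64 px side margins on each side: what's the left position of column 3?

174 px

Subtract both margins: 562 − 2·64 = 434 px.
8c + 7·6 = 434 → 8c = 392 → c = 49 px.
Column 3 starts at margin + 2·(column + gutter) = 64 + 2·55 = 174 px.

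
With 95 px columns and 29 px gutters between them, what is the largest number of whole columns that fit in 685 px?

Each extra column adds 95 + 29 = 124 px.
(685 + 29) / 124 = 5.76, so 5 columns fit.

5 columns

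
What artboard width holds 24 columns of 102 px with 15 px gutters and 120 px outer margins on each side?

Adding margins, columns and gutters: 240 + 2448 + 345 = 3033 px.

3033 px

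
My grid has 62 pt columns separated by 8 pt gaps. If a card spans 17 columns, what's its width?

Span of 17: 17·62 + 16·8 = 1054 + 128 = 1182 pt.

1182 pt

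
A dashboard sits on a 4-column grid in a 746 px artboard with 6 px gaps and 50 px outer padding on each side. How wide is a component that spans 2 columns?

Take off 100 px of margins, leaving 646 px.
Subtracting 3 gaps of 6 leaves 628 for 4 columns, so c = 157 px.
2 columns plus 1 gap: 314 + 6 = 320 px.

320 px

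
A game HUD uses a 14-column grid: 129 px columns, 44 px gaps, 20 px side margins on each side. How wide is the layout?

2418 px

Layout = 2·20 + 14·129 + 13·44 = 40 + 1806 + 572 = 2418 px.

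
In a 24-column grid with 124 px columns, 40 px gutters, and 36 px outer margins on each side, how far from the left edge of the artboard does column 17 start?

Each column+gutter stride is 164 px; 16 of them past the 36 px margin is 36 + 2624 = 2660 px.

2660 px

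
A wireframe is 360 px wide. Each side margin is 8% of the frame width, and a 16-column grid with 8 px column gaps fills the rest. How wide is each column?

11.4 px

360 × (1 − 2·8%) = 360 × 84% = 302.4 px for the columns.
302.4 − 15·8 = 182.4; ÷16 gives c = 11.4 px.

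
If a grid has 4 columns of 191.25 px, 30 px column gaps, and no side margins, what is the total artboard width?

855 px

Artboard = 4·191.25 + 3·30 = 765 + 90 = 855 px.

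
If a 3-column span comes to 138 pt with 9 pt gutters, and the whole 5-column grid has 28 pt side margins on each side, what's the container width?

138 − 2·9 = 120; ÷3 gives c = 40 pt.
Total width: 2·28 + 5·40 + 4·9 = 292 pt.

292 pt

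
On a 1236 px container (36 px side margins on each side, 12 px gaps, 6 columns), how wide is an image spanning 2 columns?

Take off 72 px of margins, leaving 1164 px.
1164 − 5·12 = 1104; ÷6 gives c = 184 px.
2-column span = 2·184 + 1·12 = 380 px.

380 px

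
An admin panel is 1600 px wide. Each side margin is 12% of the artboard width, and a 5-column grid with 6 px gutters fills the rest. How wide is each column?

Each margin = 12% of 1600 = 192 px; content = 1600 − 2·192 = 1216 px.
5 columns + 4 gutters: 5c + 4·6 = 1216.
5c = 1216 − 24 = 1192, so c = 238.4 px.

238.4 px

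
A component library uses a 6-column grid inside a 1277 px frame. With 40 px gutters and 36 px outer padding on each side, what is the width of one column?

Content width = 1277 − 2·36 = 1205 px.
Subtracting 5 gutters of 40 leaves 1005 for 6 columns, so c = 167.5 px.

167.5 px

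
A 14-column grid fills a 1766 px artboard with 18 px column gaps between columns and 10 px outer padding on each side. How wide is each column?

108 px

Subtract both margins: 1766 − 2·10 = 1746 px.
14c + 13·18 = 1746 → 14c = 1512 → c = 108 px.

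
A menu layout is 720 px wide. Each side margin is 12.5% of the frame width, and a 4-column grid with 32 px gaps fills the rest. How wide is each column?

111 px

Margins: 12.5% × 720 = 90 px each, so content = 720 − 180 = 540 px.
4c + 3·32 = 540 → 4c = 444 → c = 111 px.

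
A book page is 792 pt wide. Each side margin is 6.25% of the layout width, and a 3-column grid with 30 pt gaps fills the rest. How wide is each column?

211 pt

792 × (1 − 2·6.25%) = 792 × 87.5% = 693 pt for the columns.
3 columns + 2 gaps: 3c + 2·30 = 693.
3c = 693 − 60 = 633, so c = 211 pt.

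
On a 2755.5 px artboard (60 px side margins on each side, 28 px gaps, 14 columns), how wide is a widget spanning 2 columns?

352.5 px

Subtract both margins: 2755.5 − 2·60 = 2635.5 px.
14 columns + 13 gaps: 14c + 13·28 = 2635.5.
14c = 2635.5 − 364 = 2271.5, so c = 162.25 px.
Span of 2: 2·162.25 + 1·28 = 324.5 + 28 = 352.5 px.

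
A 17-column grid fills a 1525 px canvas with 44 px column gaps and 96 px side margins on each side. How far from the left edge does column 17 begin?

1392 px

Take off 192 px of margins, leaving 1333 px.
17c + 16·44 = 1333 → 17c = 629 → c = 37 px.
Column 17 starts at margin + 16·(column + gutter) = 96 + 16·81 = 1392 px.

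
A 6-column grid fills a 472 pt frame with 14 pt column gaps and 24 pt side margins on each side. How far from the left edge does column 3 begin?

Take off 48 pt of margins, leaving 424 pt.
6 columns + 5 column gaps: 6c + 5·14 = 424.
6c = 424 − 70 = 354, so c = 59 pt.
Each column+gutter stride is 73 pt; 2 of them past the 24 pt margin is 24 + 146 = 170 pt.

170 pt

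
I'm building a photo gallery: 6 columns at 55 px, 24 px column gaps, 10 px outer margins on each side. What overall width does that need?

Layout = 2·10 + 6·55 + 5·24 = 20 + 330 + 120 = 470 px.

470 px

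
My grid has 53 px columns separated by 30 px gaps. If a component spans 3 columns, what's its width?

219 px

Span of 3: 3·53 + 2·30 = 159 + 60 = 219 px.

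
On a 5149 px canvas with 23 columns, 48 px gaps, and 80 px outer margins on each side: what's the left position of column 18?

Subtract both margins: 5149 − 2·80 = 4989 px.
23 columns + 22 gaps: 23c + 22·48 = 4989.
23c = 4989 − 1056 = 3933, so c = 171 px.
Column 18 starts at margin + 17·(column + gutter) = 80 + 17·219 = 3803 px.

3803 px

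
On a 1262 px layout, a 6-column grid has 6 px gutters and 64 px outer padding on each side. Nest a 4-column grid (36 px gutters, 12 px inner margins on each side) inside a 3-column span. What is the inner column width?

Outer content = 1262 − 2·64 = 1134 px.
1134 − 5·6 = 1104; ÷6 gives c = 184 px.
3-column span = 3·184 + 2·6 = 564 px.
Inner content = 564 − 2·12 = 540 px.
Subtracting 3 gutters of 36 leaves 432 for 4 columns, so d = 108 px.

108 px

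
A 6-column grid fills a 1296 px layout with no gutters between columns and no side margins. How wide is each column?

216 px

1296 / 6 = 216 px per column.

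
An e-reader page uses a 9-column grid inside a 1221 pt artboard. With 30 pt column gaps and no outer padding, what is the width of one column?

9c + 8·30 = 1221 → 9c = 981 → c = 109 pt.

109 pt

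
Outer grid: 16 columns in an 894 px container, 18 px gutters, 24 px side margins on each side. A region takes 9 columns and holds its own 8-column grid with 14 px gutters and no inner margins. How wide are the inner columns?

Subtract both margins: 894 − 2·24 = 846 px.
Subtracting 15 gutters of 18 leaves 576 for 16 columns, so c = 36 px.
9-column span = 9·36 + 8·18 = 468 px.
468 − 7·14 = 370; ÷8 gives d = 46.25 px.

46.25 px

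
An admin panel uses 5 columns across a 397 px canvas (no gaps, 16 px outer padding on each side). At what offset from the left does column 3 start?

162 px

Take off 32 px of margins, leaving 365 px.
With no gaps, each column is 365/5 = 73 px.
Each column+gutter stride is 73 px; 2 of them past the 16 px margin is 16 + 146 = 162 px.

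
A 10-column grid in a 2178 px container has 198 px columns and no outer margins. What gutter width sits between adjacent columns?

22 px

10 columns take 10·198 = 1980 px; remaining 198 splits into 9 gutters.
g = 198 / 9 = 22 px.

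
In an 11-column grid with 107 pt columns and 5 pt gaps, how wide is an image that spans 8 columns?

891 pt

8 columns plus 7 gaps: 856 + 35 = 891 pt.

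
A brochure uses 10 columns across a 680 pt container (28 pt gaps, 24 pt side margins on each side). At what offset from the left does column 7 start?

Take off 48 pt of margins, leaving 632 pt.
Subtracting 9 gaps of 28 leaves 380 for 10 columns, so c = 38 pt.
Each column+gutter stride is 66 pt; 6 of them past the 24 pt margin is 24 + 396 = 420 pt.

420 pt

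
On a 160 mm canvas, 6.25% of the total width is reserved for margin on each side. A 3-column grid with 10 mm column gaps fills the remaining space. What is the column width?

40 mm

Each margin = 6.25% of 160 = 10 mm; content = 160 − 2·10 = 140 mm.
3 columns + 2 column gaps: 3c + 2·10 = 140.
3c = 140 − 20 = 120, so c = 40 mm.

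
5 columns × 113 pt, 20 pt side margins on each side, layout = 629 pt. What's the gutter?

6 pt

Content width = 629 − 2·20 = 589 pt.
Columns use 565 pt, leaving 24 pt across 4 gutters = 6 pt each.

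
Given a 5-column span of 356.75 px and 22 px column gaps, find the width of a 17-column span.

5c + 4·22 = 356.75 → 5c = 268.75 → c = 53.75 px.
17 columns plus 16 column gaps: 913.75 + 352 = 1265.75 px.

1265.75 px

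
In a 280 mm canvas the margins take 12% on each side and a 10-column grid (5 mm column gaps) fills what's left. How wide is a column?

Margins: 12% × 280 = 33.6 mm each, so content = 280 − 67.2 = 212.8 mm.
10c + 9·5 = 212.8 → 10c = 167.8 → c = 16.78 mm.

16.78 mm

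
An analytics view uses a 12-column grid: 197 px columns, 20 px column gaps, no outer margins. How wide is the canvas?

Canvas = 12·197 + 11·20 = 2364 + 220 = 2584 px.

2584 px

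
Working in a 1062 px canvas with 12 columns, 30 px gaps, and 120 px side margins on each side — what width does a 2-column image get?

112 px

Take off 240 px of margins, leaving 822 px.
822 − 11·30 = 492; ÷12 gives c = 41 px.
2 columns plus 1 gap: 82 + 30 = 112 px.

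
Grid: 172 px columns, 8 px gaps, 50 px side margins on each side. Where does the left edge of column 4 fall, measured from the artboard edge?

590 px

Each column+gutter stride is 180 px; 3 of them past the 50 px margin is 50 + 540 = 590 px.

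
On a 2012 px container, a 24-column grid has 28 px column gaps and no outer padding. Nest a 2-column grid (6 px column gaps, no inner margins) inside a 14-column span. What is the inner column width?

2012 − 23·28 = 1368; ÷24 gives c = 57 px.
14-column span = 14·57 + 13·28 = 1162 px.
Subtracting 1 column gap of 6 leaves 1156 for 2 columns, so d = 578 px.

578 px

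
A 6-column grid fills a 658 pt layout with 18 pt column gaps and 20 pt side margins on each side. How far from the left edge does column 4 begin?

338 pt

Content = 658 − 2·20 = 618 pt.
Subtracting 5 column gaps of 18 leaves 528 for 6 columns, so c = 88 pt.
Each column+gutter stride is 106 pt; 3 of them past the 20 pt margin is 20 + 318 = 338 pt.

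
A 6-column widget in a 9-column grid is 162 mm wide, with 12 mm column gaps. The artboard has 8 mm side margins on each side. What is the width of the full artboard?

265 mm

Subtracting 5 column gaps of 12 leaves 102 for 6 columns, so c = 17 mm.
Adding margins, columns and gutters: 16 + 153 + 96 = 265 mm.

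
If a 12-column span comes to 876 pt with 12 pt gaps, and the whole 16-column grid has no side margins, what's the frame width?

Subtracting 11 gaps of 12 leaves 744 for 12 columns, so c = 62 pt.
Summing: 992 + 180 = 1172 pt.

1172 pt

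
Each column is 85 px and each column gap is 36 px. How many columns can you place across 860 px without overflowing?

7 columns

k columns need k·85 + (k−1)·36 = k·121 − 36.
k·121 − 36 ≤ 860 → k ≤ 896 / 121 ≈ 7.40, so k = 7.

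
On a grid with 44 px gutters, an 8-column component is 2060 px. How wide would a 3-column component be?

2060 − 7·44 = 1752; ÷8 gives c = 219 px.
3-column span = 3·219 + 2·44 = 745 px.

745 px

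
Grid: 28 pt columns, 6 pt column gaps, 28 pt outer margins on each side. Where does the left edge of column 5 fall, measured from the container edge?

Column 5 starts at margin + 4·(column + gutter) = 28 + 4·34 = 164 pt.

164 pt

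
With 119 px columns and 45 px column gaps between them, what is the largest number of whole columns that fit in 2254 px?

14 columns

Each extra column adds 119 + 45 = 164 px.
(2254 + 45) / 164 = 14.02, so 14 columns fit.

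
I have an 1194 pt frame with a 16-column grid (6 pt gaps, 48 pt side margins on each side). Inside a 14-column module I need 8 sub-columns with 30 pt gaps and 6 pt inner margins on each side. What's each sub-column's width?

92.25 pt

Take off 96 pt of margins, leaving 1098 pt.
Subtracting 15 gaps of 6 leaves 1008 for 16 columns, so c = 63 pt.
14 columns plus 13 gaps: 882 + 78 = 960 pt.
Inner content = 960 − 2·6 = 948 pt.
8d + 7·30 = 948 → 8d = 738 → d = 92.25 pt.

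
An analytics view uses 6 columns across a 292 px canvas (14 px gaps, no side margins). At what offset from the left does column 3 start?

6c + 5·14 = 292 → 6c = 222 → c = 37 px.
No margin, so column 3 starts at 2·(column + gutter) = 2·51 = 102 px.

102 px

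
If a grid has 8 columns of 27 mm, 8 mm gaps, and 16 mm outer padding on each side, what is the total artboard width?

304 mm

Artboard = 2·16 + 8·27 + 7·8 = 32 + 216 + 56 = 304 mm.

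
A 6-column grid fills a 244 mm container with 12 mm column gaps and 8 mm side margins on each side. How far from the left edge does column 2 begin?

48 mm

Take off 16 mm of margins, leaving 228 mm.
6 columns + 5 column gaps: 6c + 5·12 = 228.
6c = 228 − 60 = 168, so c = 28 mm.
Each column+gutter stride is 40 mm; 1 of them past the 8 mm margin is 8 + 40 = 48 mm.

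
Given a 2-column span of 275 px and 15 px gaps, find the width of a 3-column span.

420 px

275 − 1·15 = 260; ÷2 gives c = 130 px.
3-column span = 3·130 + 2·15 = 420 px.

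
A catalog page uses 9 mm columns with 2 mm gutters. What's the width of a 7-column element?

Span of 7: 7·9 + 6·2 = 63 + 12 = 75 mm.

75 mm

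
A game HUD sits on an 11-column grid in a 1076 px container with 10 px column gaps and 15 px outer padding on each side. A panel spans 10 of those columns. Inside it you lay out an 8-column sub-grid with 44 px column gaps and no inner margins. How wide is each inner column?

80.25 px

Outer content = 1076 − 2·15 = 1046 px.
1046 − 10·10 = 946; ÷11 gives c = 86 px.
10 columns plus 9 column gaps: 860 + 90 = 950 px.
8d + 7·44 = 950 → 8d = 642 → d = 80.25 px.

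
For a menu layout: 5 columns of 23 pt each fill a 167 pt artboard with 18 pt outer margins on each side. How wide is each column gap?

4 pt

Inside the margins: 167 − 36 = 131 pt.
5·23 + 4g = 131 → 4g = 16 → g = 4 pt.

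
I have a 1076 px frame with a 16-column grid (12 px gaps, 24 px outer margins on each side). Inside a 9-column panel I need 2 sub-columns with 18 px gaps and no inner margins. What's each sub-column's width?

Subtract both margins: 1076 − 2·24 = 1028 px.
16c + 15·12 = 1028 → 16c = 848 → c = 53 px.
9 columns plus 8 gaps: 477 + 96 = 573 px.
573 − 1·18 = 555; ÷2 gives d = 277.5 px.

277.5 px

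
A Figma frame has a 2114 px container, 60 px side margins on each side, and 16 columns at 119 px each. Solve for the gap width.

Content width = 2114 − 2·60 = 1994 px.
16 columns take 16·119 = 1904 px; remaining 90 splits into 15 gaps.
g = 90 / 15 = 6 px.

6 px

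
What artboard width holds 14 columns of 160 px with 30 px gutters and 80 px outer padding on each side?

Artboard = 2·80 + 14·160 + 13·30 = 160 + 2240 + 390 = 2790 px.

2790 px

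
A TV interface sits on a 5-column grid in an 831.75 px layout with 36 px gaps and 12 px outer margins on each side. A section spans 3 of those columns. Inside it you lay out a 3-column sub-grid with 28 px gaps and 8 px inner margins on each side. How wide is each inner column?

132.75 px

Subtract both margins: 831.75 − 2·12 = 807.75 px.
5 columns + 4 gaps: 5c + 4·36 = 807.75.
5c = 807.75 − 144 = 663.75, so c = 132.75 px.
3-column span = 3·132.75 + 2·36 = 470.25 px.
Inner content = 470.25 − 2·8 = 454.25 px.
454.25 − 2·28 = 398.25; ÷3 gives d = 132.75 px.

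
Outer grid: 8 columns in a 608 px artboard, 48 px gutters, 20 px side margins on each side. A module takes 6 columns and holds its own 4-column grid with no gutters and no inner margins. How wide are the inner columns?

Subtract both margins: 608 − 2·20 = 568 px.
8 columns + 7 gutters: 8c + 7·48 = 568.
8c = 568 − 336 = 232, so c = 29 px.
Span of 6: 6·29 + 5·48 = 174 + 240 = 414 px.
With no gutters, each column is 414/4 = 103.5 px.

103.5 px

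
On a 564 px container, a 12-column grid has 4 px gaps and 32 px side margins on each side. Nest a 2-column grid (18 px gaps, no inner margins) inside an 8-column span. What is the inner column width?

157 px

Inside the margins: 564 − 64 = 500 px.
Subtracting 11 gaps of 4 leaves 456 for 12 columns, so c = 38 px.
8-column span = 8·38 + 7·4 = 332 px.
2 columns + 1 gap: 2d + 1·18 = 332.
2d = 332 − 18 = 314, so d = 157 px.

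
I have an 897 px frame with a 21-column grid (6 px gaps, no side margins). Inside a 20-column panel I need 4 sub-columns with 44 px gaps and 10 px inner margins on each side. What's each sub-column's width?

175.5 px

21 columns + 20 gaps: 21c + 20·6 = 897.
21c = 897 − 120 = 777, so c = 37 px.
20 columns plus 19 gaps: 740 + 114 = 854 px.
Inner content = 854 − 2·10 = 834 px.
4 columns + 3 gaps: 4d + 3·44 = 834.
4d = 834 − 132 = 702, so d = 175.5 px.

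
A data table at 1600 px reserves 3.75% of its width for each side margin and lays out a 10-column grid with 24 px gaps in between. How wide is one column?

1600 × (1 − 2·3.75%) = 1600 × 92.5% = 1480 px for the columns.
10 columns + 9 gaps: 10c + 9·24 = 1480.
10c = 1480 − 216 = 1264, so c = 126.4 px.

126.4 px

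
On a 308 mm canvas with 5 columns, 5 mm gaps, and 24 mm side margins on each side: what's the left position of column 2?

77 mm

Inside the margins: 308 − 48 = 260 mm.
5c + 4·5 = 260 → 5c = 240 → c = 48 mm.
Column 2 starts at margin + 1·(column + gutter) = 24 + 1·53 = 77 mm.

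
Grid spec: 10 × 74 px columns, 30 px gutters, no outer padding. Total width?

Summing: 740 + 270 = 1010 px.

1010 px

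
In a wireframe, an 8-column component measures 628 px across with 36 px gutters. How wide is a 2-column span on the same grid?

130 px

8 columns + 7 gutters: 8c + 7·36 = 628.
8c = 628 − 252 = 376, so c = 47 px.
2 columns plus 1 gutter: 94 + 36 = 130 px.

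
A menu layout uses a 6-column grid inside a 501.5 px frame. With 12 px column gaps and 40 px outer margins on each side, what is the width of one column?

60.25 px

Subtract both margins: 501.5 − 2·40 = 421.5 px.
421.5 − 5·12 = 361.5; ÷6 gives c = 60.25 px.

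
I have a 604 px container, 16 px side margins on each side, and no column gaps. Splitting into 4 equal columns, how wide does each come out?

143 px

Content width = 604 − 2·16 = 572 px.
With no column gaps, each column is 572/4 = 143 px.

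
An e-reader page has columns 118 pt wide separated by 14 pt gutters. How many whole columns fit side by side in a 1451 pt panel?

11 columns

k columns need k·118 + (k−1)·14 = k·132 − 14.
k·132 − 14 ≤ 1451 → k ≤ 1465 / 132 ≈ 11.10, so k = 11.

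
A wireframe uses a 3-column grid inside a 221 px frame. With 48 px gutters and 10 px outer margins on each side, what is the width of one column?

35 px

Content width = 221 − 2·10 = 201 px.
201 − 2·48 = 105; ÷3 gives c = 35 px.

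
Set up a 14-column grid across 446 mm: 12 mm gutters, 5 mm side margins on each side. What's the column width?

20 mm

Inside the margins: 446 − 10 = 436 mm.
Subtracting 13 gutters of 12 leaves 280 for 14 columns, so c = 20 mm.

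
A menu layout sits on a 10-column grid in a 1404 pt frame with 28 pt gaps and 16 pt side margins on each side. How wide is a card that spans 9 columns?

1232 pt

Take off 32 pt of margins, leaving 1372 pt.
Subtracting 9 gaps of 28 leaves 1120 for 10 columns, so c = 112 pt.
9 columns plus 8 gaps: 1008 + 224 = 1232 pt.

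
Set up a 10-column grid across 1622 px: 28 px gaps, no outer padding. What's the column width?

137 px

1622 − 9·28 = 1370; ÷10 gives c = 137 px.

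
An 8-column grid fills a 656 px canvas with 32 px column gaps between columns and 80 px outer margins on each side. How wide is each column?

Subtract both margins: 656 − 2·80 = 496 px.
496 − 7·32 = 272; ÷8 gives c = 34 px.

34 px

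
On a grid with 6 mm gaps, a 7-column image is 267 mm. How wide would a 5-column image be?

7c + 6·6 = 267 → 7c = 231 → c = 33 mm.
5 columns plus 4 gaps: 165 + 24 = 189 mm.

189 mm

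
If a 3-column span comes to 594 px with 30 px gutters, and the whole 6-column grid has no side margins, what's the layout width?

594 − 2·30 = 534; ÷3 gives c = 178 px.
Total width: 6·178 + 5·30 = 1218 px.

1218 px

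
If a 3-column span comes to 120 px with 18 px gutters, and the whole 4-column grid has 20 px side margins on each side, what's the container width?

206 px

Subtracting 2 gutters of 18 leaves 84 for 3 columns, so c = 28 px.
Container = 2·20 + 4·28 + 3·18 = 40 + 112 + 54 = 206 px.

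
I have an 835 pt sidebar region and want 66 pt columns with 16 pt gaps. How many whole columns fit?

k columns need k·66 + (k−1)·16 = k·82 − 16.
k·82 − 16 ≤ 835 → k ≤ 851 / 82 ≈ 10.38, so k = 10.

10 columns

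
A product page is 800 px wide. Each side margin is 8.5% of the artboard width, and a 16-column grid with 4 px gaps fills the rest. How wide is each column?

37.75 px

800 × (1 − 2·8.5%) = 800 × 83% = 664 px for the columns.
664 − 15·4 = 604; ÷16 gives c = 37.75 px.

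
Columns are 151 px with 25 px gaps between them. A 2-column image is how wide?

327 px

2-column span = 2·151 + 1·25 = 327 px.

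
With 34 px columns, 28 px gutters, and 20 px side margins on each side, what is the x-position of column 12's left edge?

702 px

Column 12 starts at margin + 11·(column + gutter) = 20 + 11·62 = 702 px.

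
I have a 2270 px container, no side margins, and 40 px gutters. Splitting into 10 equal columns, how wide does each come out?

191 px

10c + 9·40 = 2270 → 10c = 1910 → c = 191 px.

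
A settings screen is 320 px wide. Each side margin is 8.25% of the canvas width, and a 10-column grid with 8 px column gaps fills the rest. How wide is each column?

19.52 px

Margins: 8.25% × 320 = 26.4 px each, so content = 320 − 52.8 = 267.2 px.
10 columns + 9 column gaps: 10c + 9·8 = 267.2.
10c = 267.2 − 72 = 195.2, so c = 19.52 px.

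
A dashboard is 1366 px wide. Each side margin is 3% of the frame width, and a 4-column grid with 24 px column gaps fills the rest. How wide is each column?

Margins: 3% × 1366 = 40.98 px each, so content = 1366 − 81.96 = 1284.04 px.
Subtracting 3 column gaps of 24 leaves 1212.04 for 4 columns, so c = 303.01 px.

303.01 px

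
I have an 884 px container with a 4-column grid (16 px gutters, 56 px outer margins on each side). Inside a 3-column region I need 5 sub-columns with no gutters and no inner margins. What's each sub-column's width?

Subtract both margins: 884 − 2·56 = 772 px.
4c + 3·16 = 772 → 4c = 724 → c = 181 px.
Span of 3: 3·181 + 2·16 = 543 + 32 = 575 px.
5d = 575 → d = 115 px.

115 px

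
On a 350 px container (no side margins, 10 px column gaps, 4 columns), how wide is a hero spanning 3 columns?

4c + 3·10 = 350 → 4c = 320 → c = 80 px.
3-column span = 3·80 + 2·10 = 260 px.

260 px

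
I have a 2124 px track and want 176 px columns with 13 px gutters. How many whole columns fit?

11 columns

k columns need k·176 + (k−1)·13 = k·189 − 13.
k·189 − 13 ≤ 2124 → k ≤ 2137 / 189 ≈ 11.31, so k = 11.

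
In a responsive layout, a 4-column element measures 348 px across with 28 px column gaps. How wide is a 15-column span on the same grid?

1382 px

Subtracting 3 column gaps of 28 leaves 264 for 4 columns, so c = 66 px.
15-column span = 15·66 + 14·28 = 1382 px.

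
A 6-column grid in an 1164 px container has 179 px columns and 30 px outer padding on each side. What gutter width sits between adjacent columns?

Subtract both margins: 1164 − 2·30 = 1104 px.
Columns use 1074 px, leaving 30 px across 5 gutters = 6 px each.

6 px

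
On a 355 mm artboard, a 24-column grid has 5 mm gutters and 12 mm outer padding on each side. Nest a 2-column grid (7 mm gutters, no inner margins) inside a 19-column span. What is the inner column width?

127 mm

Outer content = 355 − 2·12 = 331 mm.
331 − 23·5 = 216; ÷24 gives c = 9 mm.
Span of 19: 19·9 + 18·5 = 171 + 90 = 261 mm.
261 − 1·7 = 254; ÷2 gives d = 127 mm.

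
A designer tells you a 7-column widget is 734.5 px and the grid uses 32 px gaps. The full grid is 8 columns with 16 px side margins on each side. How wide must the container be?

Subtracting 6 gaps of 32 leaves 542.5 for 7 columns, so c = 77.5 px.
Adding margins, columns and gutters: 32 + 620 + 224 = 876 px.

876 px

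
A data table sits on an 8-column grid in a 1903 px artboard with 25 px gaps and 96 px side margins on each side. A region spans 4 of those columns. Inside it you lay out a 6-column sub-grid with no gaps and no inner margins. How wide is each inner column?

Take off 192 px of margins, leaving 1711 px.
Subtracting 7 gaps of 25 leaves 1536 for 8 columns, so c = 192 px.
4-column span = 4·192 + 3·25 = 843 px.
6d = 843 → d = 140.5 px.

140.5 px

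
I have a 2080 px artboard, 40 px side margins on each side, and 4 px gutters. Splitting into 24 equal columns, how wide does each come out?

79.5 px

Subtract both margins: 2080 − 2·40 = 2000 px.
24 columns + 23 gutters: 24c + 23·4 = 2000.
24c = 2000 − 92 = 1908, so c = 79.5 px.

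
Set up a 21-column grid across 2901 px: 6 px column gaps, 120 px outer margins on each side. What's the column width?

121 px

Take off 240 px of margins, leaving 2661 px.
2661 − 20·6 = 2541; ÷21 gives c = 121 px.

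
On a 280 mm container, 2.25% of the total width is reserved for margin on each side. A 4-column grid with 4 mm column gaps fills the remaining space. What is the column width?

280 × (1 − 2·2.25%) = 280 × 95.5% = 267.4 mm for the columns.
Subtracting 3 column gaps of 4 leaves 255.4 for 4 columns, so c = 63.85 mm.

63.85 mm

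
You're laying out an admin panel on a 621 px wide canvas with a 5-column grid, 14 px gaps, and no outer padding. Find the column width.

5 columns + 4 gaps: 5c + 4·14 = 621.
5c = 621 − 56 = 565, so c = 113 px.

113 px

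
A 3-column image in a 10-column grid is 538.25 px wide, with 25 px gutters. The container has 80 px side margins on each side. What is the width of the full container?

Subtracting 2 gutters of 25 leaves 488.25 for 3 columns, so c = 162.75 px.
Adding margins, columns and gutters: 160 + 1627.5 + 225 = 2012.5 px.

2012.5 px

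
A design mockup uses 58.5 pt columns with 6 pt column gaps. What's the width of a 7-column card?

445.5 pt

Span of 7: 7·58.5 + 6·6 = 409.5 + 36 = 445.5 pt.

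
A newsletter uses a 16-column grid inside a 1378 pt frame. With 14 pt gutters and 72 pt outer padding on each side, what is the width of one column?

64 pt

Take off 144 pt of margins, leaving 1234 pt.
Subtracting 15 gutters of 14 leaves 1024 for 16 columns, so c = 64 pt.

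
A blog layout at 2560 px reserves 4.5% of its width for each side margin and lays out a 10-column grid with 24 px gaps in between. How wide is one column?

Each margin = 4.5% of 2560 = 115.2 px; content = 2560 − 2·115.2 = 2329.6 px.
Subtracting 9 gaps of 24 leaves 2113.6 for 10 columns, so c = 211.36 px.

211.36 px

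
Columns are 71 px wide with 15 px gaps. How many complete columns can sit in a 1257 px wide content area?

Each extra column adds 71 + 15 = 86 px.
(1257 + 15) / 86 = 14.79, so 14 columns fit.

14 columns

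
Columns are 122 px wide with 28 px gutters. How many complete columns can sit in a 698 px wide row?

4 columns

Each extra column adds 122 + 28 = 150 px.
(698 + 28) / 150 = 4.84, so 4 columns fit.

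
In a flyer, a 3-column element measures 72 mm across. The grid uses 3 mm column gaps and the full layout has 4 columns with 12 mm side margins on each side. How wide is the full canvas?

121 mm

Subtracting 2 column gaps of 3 leaves 66 for 3 columns, so c = 22 mm.
Total width: 2·12 + 4·22 + 3·3 = 121 mm.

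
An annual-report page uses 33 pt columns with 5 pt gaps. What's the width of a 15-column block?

565 pt

15 columns plus 14 gaps: 495 + 70 = 565 pt.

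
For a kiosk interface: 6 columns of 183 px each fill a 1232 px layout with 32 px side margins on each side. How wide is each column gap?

14 px

Subtract both margins: 1232 − 2·32 = 1168 px.
6 columns take 6·183 = 1098 px; remaining 70 splits into 5 column gaps.
g = 70 / 5 = 14 px.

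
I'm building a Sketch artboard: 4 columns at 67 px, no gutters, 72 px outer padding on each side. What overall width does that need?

412 px

Layout = 2·72 + 4·67 = 144 + 268 = 412 px.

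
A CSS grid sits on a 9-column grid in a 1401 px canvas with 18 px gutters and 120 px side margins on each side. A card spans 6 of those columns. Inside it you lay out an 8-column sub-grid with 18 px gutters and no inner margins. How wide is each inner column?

80.25 px

Take off 240 px of margins, leaving 1161 px.
9 columns + 8 gutters: 9c + 8·18 = 1161.
9c = 1161 − 144 = 1017, so c = 113 px.
6-column span = 6·113 + 5·18 = 768 px.
8d + 7·18 = 768 → 8d = 642 → d = 80.25 px.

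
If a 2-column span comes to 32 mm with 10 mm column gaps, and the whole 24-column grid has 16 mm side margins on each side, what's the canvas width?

2 columns + 1 column gap: 2c + 1·10 = 32.
2c = 32 − 10 = 22, so c = 11 mm.
Canvas = 2·16 + 24·11 + 23·10 = 32 + 264 + 230 = 526 mm.

526 mm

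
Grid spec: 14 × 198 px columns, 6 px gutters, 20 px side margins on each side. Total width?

Total width: 2·20 + 14·198 + 13·6 = 2890 px.

2890 px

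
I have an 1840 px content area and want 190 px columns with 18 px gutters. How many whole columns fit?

8 columns

8 columns: 8·190 + 7·18 = 1646 px ≤ 1840.
9 columns: 1854 px > 1840. So 8.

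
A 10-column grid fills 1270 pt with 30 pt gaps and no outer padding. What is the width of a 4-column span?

10c + 9·30 = 1270 → 10c = 1000 → c = 100 pt.
4-column span = 4·100 + 3·30 = 490 pt.

490 pt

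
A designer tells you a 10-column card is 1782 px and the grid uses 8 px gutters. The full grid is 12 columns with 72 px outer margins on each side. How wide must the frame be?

2284 px

1782 − 9·8 = 1710; ÷10 gives c = 171 px.
Frame = 2·72 + 12·171 + 11·8 = 144 + 2052 + 88 = 2284 px.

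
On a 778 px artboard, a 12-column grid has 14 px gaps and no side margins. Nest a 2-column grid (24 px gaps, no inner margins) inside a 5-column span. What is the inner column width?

Subtracting 11 gaps of 14 leaves 624 for 12 columns, so c = 52 px.
5-column span = 5·52 + 4·14 = 316 px.
2 columns + 1 gap: 2d + 1·24 = 316.
2d = 316 − 24 = 292, so d = 146 px.

146 px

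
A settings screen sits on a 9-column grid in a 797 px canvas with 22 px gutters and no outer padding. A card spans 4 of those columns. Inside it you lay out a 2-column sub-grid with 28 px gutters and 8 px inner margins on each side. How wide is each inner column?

149 px

9c + 8·22 = 797 → 9c = 621 → c = 69 px.
4 columns plus 3 gutters: 276 + 66 = 342 px.
Inner content = 342 − 2·8 = 326 px.
2 columns + 1 gutter: 2d + 1·28 = 326.
2d = 326 − 28 = 298, so d = 149 px.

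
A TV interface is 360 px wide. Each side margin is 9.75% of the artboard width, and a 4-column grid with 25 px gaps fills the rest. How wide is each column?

Margins: 9.75% × 360 = 35.1 px each, so content = 360 − 70.2 = 289.8 px.
Subtracting 3 gaps of 25 leaves 214.8 for 4 columns, so c = 53.7 px.

53.7 px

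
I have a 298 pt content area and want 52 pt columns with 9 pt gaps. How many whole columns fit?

5 columns

k columns need k·52 + (k−1)·9 = k·61 − 9.
k·61 − 9 ≤ 298 → k ≤ 307 / 61 ≈ 5.03, so k = 5.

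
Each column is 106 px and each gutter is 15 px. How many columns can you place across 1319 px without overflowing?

11 columns

11 columns: 11·106 + 10·15 = 1316 px ≤ 1319.
12 columns: 1437 px > 1319. So 11.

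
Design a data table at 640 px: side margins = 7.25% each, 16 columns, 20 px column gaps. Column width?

Margins: 7.25% × 640 = 46.4 px each, so content = 640 − 92.8 = 547.2 px.
Subtracting 15 column gaps of 20 leaves 247.2 for 16 columns, so c = 15.45 px.

15.45 px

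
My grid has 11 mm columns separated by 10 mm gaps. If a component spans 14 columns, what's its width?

14 columns plus 13 gaps: 154 + 130 = 284 mm.

284 mm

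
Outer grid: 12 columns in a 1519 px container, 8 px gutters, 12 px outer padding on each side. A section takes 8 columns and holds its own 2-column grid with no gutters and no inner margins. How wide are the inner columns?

Outer content = 1519 − 2·12 = 1495 px.
12c + 11·8 = 1495 → 12c = 1407 → c = 117.25 px.
Span of 8: 8·117.25 + 7·8 = 938 + 56 = 994 px.
2d = 994 → d = 497 px.

497 px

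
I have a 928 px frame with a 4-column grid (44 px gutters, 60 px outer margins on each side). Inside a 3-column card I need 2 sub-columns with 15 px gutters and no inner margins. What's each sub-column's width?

290 px

Outer content = 928 − 2·60 = 808 px.
4 columns + 3 gutters: 4c + 3·44 = 808.
4c = 808 − 132 = 676, so c = 169 px.
3 columns plus 2 gutters: 507 + 88 = 595 px.
Subtracting 1 gutter of 15 leaves 580 for 2 columns, so d = 290 px.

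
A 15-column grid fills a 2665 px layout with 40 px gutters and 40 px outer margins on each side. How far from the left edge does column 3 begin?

Take off 80 px of margins, leaving 2585 px.
15c + 14·40 = 2585 → 15c = 2025 → c = 135 px.
Column 3 starts at margin + 2·(column + gutter) = 40 + 2·175 = 390 px.

390 px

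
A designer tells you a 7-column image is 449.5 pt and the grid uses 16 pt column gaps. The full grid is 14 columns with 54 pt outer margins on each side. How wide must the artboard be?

Subtracting 6 column gaps of 16 leaves 353.5 for 7 columns, so c = 50.5 pt.
Adding margins, columns and gutters: 108 + 707 + 208 = 1023 pt.

1023 pt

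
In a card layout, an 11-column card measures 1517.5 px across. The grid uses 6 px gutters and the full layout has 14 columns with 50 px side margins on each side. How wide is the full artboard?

2033 px

11c + 10·6 = 1517.5 → 11c = 1457.5 → c = 132.5 px.
Total width: 2·50 + 14·132.5 + 13·6 = 2033 px.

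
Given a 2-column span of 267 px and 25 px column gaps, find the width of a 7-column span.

997 px

2 columns + 1 column gap: 2c + 1·25 = 267.
2c = 267 − 25 = 242, so c = 121 px.
7-column span = 7·121 + 6·25 = 997 px.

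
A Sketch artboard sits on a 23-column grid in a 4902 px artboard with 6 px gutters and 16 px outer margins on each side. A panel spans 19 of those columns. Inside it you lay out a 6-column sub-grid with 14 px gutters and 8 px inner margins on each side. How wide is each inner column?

656 px

Subtract both margins: 4902 − 2·16 = 4870 px.
Subtracting 22 gutters of 6 leaves 4738 for 23 columns, so c = 206 px.
19-column span = 19·206 + 18·6 = 4022 px.
Inner content = 4022 − 2·8 = 4006 px.
6 columns + 5 gutters: 6d + 5·14 = 4006.
6d = 4006 − 70 = 3936, so d = 656 px.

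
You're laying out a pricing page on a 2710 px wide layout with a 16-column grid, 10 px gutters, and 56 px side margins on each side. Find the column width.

Take off 112 px of margins, leaving 2598 px.
16 columns + 15 gutters: 16c + 15·10 = 2598.
16c = 2598 − 150 = 2448, so c = 153 px.

153 px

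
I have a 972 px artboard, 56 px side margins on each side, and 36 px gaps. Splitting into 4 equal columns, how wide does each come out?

Take off 112 px of margins, leaving 860 px.
Subtracting 3 gaps of 36 leaves 752 for 4 columns, so c = 188 px.

188 px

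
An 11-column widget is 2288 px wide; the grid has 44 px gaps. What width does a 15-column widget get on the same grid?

3136 px

2288 − 10·44 = 1848; ÷11 gives c = 168 px.
15 columns plus 14 gaps: 2520 + 616 = 3136 px.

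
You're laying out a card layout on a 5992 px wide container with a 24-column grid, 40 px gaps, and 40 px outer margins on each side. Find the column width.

Inside the margins: 5992 − 80 = 5912 px.
5912 − 23·40 = 4992; ÷24 gives c = 208 px.

208 px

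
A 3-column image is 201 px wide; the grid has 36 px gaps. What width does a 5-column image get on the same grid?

359 px

Subtracting 2 gaps of 36 leaves 129 for 3 columns, so c = 43 px.
Span of 5: 5·43 + 4·36 = 215 + 144 = 359 px.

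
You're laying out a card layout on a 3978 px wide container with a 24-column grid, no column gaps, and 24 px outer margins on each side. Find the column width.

Content width = 3978 − 2·24 = 3930 px.
24c = 3930 → c = 163.75 px.

163.75 px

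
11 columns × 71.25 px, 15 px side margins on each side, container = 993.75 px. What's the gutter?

18 px

Take off 30 px of margins, leaving 963.75 px.
11 columns take 11·71.25 = 783.75 px; remaining 180 splits into 10 gutters.
g = 180 / 10 = 18 px.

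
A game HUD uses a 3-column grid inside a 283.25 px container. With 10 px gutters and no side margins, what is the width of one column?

283.25 − 2·10 = 263.25; ÷3 gives c = 87.75 px.

87.75 px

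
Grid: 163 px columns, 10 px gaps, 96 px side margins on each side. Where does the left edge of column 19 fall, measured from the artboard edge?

Before column 19: the margin + 18 columns + 18 gaps.
Offset = 96 + 18·(163 + 10) = 96 + 3114 = 3210 px.

3210 px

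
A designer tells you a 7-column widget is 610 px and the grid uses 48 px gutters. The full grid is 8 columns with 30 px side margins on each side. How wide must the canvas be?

764 px

7c + 6·48 = 610 → 7c = 322 → c = 46 px.
Canvas = 2·30 + 8·46 + 7·48 = 60 + 368 + 336 = 764 px.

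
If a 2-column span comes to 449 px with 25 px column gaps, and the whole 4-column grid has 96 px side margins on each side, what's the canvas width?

1115 px

2c + 1·25 = 449 → 2c = 424 → c = 212 px.
Adding margins, columns and gutters: 192 + 848 + 75 = 1115 px.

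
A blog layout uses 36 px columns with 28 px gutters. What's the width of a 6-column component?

356 px

6-column span = 6·36 + 5·28 = 356 px.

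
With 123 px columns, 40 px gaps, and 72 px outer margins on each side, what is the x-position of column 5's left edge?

Each column+gutter stride is 163 px; 4 of them past the 72 px margin is 72 + 652 = 724 px.

724 px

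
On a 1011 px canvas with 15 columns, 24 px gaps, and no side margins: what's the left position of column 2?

Subtracting 14 gaps of 24 leaves 675 for 15 columns, so c = 45 px.
Before column 2: 1 column + 1 gap.
Offset = 1·(45 + 24) = 1·69 = 69 px.

69 px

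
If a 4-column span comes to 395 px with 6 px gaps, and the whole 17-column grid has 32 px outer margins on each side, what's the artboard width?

395 − 3·6 = 377; ÷4 gives c = 94.25 px.
Total width: 2·32 + 17·94.25 + 16·6 = 1762.25 px.

1762.25 px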